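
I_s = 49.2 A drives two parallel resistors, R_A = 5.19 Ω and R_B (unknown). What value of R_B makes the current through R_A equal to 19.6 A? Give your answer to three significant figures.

In a two-way split, I_A/I_s = R_B/(R_A + R_B).
With f = 0.3984, R_B = R_A · f/(1−f) = 5.19 × 0.6622 = 3.437 Ω.

R_B ≈ 3.44 Ω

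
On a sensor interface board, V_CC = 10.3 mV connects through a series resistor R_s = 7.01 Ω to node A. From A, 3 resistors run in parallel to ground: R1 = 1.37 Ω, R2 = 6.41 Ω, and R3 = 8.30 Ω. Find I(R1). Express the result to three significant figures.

Parallel bank: R_p = 1/(1/1.37 + 1/6.41 + 1/8.30) = 0.9936 Ω.
V_A = 10.3 × 0.9936/8.004 = 1.279 mV.
Branch current I = V_A/R1 = 1.279/1.37 = 0.9334 mA.
(Check via current divider: I_total = 1.287 mA; share G_k/ΣG = 0.7253 → same result.)

I ≈ 0.933 mA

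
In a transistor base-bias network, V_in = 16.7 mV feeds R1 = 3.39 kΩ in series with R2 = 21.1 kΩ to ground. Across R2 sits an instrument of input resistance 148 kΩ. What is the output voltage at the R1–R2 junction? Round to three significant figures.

R2 ‖ R_L = (21.1 × 148)/(21.1 + 148) = 18.47 kΩ.
Voltage divider with the loaded lower leg: V_out = 16.7 × 18.47/(3.39 + 18.47) = 16.7 × 0.8449 = 14.11 mV.

V_out ≈ 14.1 mV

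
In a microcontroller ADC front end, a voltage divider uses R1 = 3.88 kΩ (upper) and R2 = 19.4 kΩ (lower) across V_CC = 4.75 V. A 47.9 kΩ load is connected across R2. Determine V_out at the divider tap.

V_out ≈ 3.71 V

R2 ‖ R_L = (19.4 × 47.9)/(19.4 + 47.9) = 13.81 kΩ.
Then V_out = V_CC · R2'/(R1 + R2') = 4.75 × 13.81/17.69 = 3.708 V.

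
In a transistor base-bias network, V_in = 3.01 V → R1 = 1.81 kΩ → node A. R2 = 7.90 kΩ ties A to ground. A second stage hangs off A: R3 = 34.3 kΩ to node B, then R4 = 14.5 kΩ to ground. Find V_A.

The second stage (R3 + R4 = 48.80 kΩ) loads node A in parallel with R2.
Effective lower resistance at A: R2 ‖ 48.80 = 6.799 kΩ.
So V_A = 3.01 × 0.7898 = 2.377 V.

V_A ≈ 2.38 V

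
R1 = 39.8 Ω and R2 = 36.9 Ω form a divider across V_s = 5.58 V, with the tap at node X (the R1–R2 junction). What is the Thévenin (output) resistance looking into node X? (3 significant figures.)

R_th ≈ 19.1 Ω

With V_s suppressed (replaced by a short), R_th = R1 ‖ R2 = (39.80 × 36.9)/(39.80 + 36.9) = 19.15 Ω.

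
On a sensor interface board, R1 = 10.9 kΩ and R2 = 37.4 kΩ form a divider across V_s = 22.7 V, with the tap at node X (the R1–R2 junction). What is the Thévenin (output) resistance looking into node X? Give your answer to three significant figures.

R_th ≈ 8.44 kΩ

Looking into X with the source shorted: R_th = R1·R2/(R1+R2) = 10.90 × 37.4/48.30 = 8.440 kΩ.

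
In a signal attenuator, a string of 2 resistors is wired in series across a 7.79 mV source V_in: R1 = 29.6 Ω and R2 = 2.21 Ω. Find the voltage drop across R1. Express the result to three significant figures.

V ≈ 7.25 mV

ΣR = 29.6 + 2.21 = 31.81 Ω.
V = V_in · R/ΣR = 7.79 × 0.9305 = 7.249 mV.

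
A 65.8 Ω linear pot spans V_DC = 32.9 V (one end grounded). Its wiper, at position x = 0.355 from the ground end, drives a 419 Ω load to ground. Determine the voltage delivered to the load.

V_out ≈ 11.3 V

Lower segment x·R_p = 23.36 Ω; upper segment (1−x)·R_p = 42.44 Ω.
Lower segment in parallel with the load: 23.36 ‖ 419 = 22.13 Ω.
Then V_out = V_DC · 22.13/(42.44 + 22.13) = 11.27 V.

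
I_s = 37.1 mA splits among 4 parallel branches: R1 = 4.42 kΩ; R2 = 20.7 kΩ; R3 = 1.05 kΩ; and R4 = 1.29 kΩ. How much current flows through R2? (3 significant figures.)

Total conductance ΣG = 1/4.42 + 1/20.7 + 1/1.05 + 1/1.29 = 2.002 (units of 1/kΩ).
Current divider: I(R2) = I_s · G_k/ΣG = 37.1 × (0.04831/2.002) = 37.1 × 0.02413 = 0.8952 mA.

I ≈ 0.895 mA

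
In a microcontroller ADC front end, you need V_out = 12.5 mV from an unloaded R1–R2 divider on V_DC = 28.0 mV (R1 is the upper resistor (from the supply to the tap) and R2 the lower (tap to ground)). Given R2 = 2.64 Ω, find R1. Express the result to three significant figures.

V_out/V_DC = R2/(R1+R2) = 0.4464.
Rearranging, R1 = R2·(1−k)/k = 2.64 × 1.240 = 3.274 Ω.

R1 ≈ 3.27 Ω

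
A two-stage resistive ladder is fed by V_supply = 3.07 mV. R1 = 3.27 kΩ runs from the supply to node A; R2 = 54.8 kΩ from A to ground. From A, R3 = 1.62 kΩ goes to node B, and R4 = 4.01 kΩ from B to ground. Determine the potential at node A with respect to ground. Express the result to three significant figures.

Node A sees R2 in parallel with the series input of stage 2, R3 + R4 = 5.630 kΩ.
R2 ‖ (R3+R4) = 5.105 kΩ.
So V_A = 3.07 × 0.6096 = 1.871 mV.

V_A ≈ 1.87 mV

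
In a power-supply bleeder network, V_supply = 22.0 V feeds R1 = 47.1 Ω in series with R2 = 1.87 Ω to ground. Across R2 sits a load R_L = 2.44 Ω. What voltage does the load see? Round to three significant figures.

The load sits in parallel with R2, giving an effective lower resistance R2' = R2·R_L/(R2+R_L) = 1.059 Ω.
Then V_out = V_supply · R2'/(R1 + R2') = 22.0 × 1.059/48.16 = 0.4836 V.
(Unloaded it would be 0.840 V; the load pulls it down.)

V_out ≈ 0.484 V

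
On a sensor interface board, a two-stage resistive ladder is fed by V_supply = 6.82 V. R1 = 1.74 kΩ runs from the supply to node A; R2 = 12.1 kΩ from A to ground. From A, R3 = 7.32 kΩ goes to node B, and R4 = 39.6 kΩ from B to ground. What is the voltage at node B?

V_B ≈ 4.87 V

Looking into the second stage from A: R3 + R4 = 46.92 kΩ appears in parallel with R2.
R2 ‖ (R3+R4) = 9.619 kΩ.
So V_A = 6.82 × 0.8468 = 5.775 V.
Stage 2 is unloaded, so V_B = V_A · R4/(R3+R4) = 5.775 × 39.6/46.92 = 4.874 V.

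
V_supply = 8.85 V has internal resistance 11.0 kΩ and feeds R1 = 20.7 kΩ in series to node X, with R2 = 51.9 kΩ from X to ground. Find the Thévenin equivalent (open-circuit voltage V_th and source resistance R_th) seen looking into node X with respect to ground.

R1' = 11.0 + 20.7 = 31.70 kΩ (source resistance + R1).
V_th is the unloaded tap voltage: V_supply · R2/(R1'+R2) = 8.85 × 0.6208 = 5.494 V.
With V_supply suppressed (replaced by a short), R_th = R1' ‖ R2 = (31.70 × 51.9)/(31.70 + 51.9) = 19.68 kΩ.

V_th ≈ 5.49 V, R_th ≈ 19.7 kΩ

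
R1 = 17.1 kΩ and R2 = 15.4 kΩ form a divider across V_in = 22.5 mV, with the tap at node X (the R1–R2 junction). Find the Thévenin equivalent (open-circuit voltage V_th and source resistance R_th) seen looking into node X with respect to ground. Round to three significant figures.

With X open, the divider is unloaded: V_th = 22.5 × 15.4/32.50 = 10.66 mV.
Looking into X with the source shorted: R_th = R1·R2/(R1+R2) = 17.10 × 15.4/32.50 = 8.103 kΩ.

V_th ≈ 10.7 mV, R_th ≈ 8.10 kΩ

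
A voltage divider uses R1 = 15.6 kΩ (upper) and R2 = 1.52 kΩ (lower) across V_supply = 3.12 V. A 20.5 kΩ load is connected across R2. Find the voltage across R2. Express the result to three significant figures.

V_out ≈ 0.259 V

The load sits in parallel with R2, giving an effective lower resistance R2' = R2·R_L/(R2+R_L) = 1.415 kΩ.
Voltage divider with the loaded lower leg: V_out = 3.12 × 1.415/(15.6 + 1.415) = 3.12 × 0.08317 = 0.2595 V.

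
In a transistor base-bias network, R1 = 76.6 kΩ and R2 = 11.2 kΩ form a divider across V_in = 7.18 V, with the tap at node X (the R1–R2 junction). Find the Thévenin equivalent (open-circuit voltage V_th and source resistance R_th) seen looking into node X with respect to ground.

V_th ≈ 0.916 V, R_th ≈ 9.77 kΩ

V_th is the unloaded tap voltage: V_in · R2/(R1+R2) = 7.18 × 0.1276 = 0.9159 V.
Looking into X with the source shorted: R_th = R1·R2/(R1+R2) = 76.60 × 11.2/87.80 = 9.771 kΩ.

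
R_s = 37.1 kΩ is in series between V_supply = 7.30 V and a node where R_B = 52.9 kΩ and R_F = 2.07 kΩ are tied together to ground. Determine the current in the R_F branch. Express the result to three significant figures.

Parallel bank: R_p = 1/(1/52.9 + 1/2.07) = 1.992 kΩ.
Node voltage V_A = V_supply · R_p/(R_s + R_p) = 7.30 × 0.05096 = 0.3720 V.
Branch current I = V_A/R_F = 0.3720/2.07 = 0.1797 mA.

I ≈ 0.180 mA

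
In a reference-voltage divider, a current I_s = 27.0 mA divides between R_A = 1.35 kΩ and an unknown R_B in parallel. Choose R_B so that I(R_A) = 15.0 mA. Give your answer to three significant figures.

R_B ≈ 1.69 kΩ

In a two-way split, I_A/I_s = R_B/(R_A + R_B).
15.0/27.0 = R_B/(R_A + R_B) → R_B = R_A · (0.5556)/(1 − 0.5556) = 1.35 × 1.250 = 1.688 kΩ.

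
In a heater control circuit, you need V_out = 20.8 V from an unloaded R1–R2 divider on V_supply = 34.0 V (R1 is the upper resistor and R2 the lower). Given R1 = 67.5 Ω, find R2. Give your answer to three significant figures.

V_out/V_supply = R2/(R1+R2) = 0.6118.
So R2 = R1 · V_out/(V_supply − V_out) = 67.5 × 20.8/(34.0 − 20.8) = 67.5 × 1.576 = 106.4 Ω.

R2 ≈ 106 Ω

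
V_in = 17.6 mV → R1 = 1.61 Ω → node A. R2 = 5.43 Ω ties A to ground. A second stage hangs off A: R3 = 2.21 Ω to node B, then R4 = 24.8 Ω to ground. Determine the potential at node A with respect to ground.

V_A ≈ 13.0 mV

Node A sees R2 in parallel with the series input of stage 2, R3 + R4 = 27.01 Ω.
R2 ‖ (R3+R4) = 4.521 Ω.
V_A = 17.6 × 4.521/(1.61 + 4.521) = 12.98 mV.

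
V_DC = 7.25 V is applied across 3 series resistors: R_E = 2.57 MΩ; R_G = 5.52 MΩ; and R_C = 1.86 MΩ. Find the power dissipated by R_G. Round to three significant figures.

Series current I = V_DC/ΣR = 7.25/9.950 = 0.7286 µA.
V(R_G) = I·R = 4.022 V; P = V·I = 4.022 × 0.7286 = 2.931 µW.

P ≈ 2.93 µW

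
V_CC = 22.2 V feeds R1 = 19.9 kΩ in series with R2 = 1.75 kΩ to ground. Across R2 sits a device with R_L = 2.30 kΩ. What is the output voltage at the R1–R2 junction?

The load sits in parallel with R2, giving an effective lower resistance R2' = R2·R_L/(R2+R_L) = 0.9938 kΩ.
Now apply the divider: V_out = 22.2 × 0.04757 = 1.056 V.

V_out ≈ 1.06 V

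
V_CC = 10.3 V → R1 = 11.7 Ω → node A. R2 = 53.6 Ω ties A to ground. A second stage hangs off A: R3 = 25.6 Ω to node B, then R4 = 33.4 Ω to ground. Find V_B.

The second stage (R3 + R4 = 59.00 Ω) loads node A in parallel with R2.
R2 ‖ (R3+R4) = 28.09 Ω.
First divider: V_A = V_CC · 28.09/(11.7 + 28.09) = 7.271 V.
Then the unloaded second divider: V_B = V_A × R4/(R3+R4) = 7.271 × 0.5661 = 4.116 V.

V_B ≈ 4.12 V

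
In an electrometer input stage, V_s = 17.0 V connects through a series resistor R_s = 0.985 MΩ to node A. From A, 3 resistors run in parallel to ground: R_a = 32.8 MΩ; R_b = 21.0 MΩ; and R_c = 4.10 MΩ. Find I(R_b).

Parallel bank: R_p = 1/(1/32.8 + 1/21.0 + 1/4.10) = 3.106 MΩ.
V_A by voltage divider: V_A = 17.0 × 3.106/(0.985 + 3.106) = 12.91 V.
Branch current I = V_A/R_b = 12.91/21.0 = 0.6146 µA.
(Equivalently: I_total = 4.156 µA, then current-divider fraction G_k/ΣG = 0.1479.)

I ≈ 0.615 µA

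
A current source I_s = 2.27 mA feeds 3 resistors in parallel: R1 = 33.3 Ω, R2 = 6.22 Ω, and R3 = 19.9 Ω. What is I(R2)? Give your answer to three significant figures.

ΣG = 1/33.3 + 1/6.22 + 1/19.9 = 0.2411.
R2 takes the fraction G_k/ΣG = 0.1608/0.2411 = 0.6670, so I = 2.27 × 0.6670 = 1.514 mA.

I ≈ 1.51 mA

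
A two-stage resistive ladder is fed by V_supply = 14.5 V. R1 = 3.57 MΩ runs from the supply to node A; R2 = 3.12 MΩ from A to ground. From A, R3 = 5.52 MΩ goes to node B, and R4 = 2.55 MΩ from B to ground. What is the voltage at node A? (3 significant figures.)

V_A ≈ 5.61 V

Node A sees R2 in parallel with the series input of stage 2, R3 + R4 = 8.070 MΩ.
R2 ‖ (R3+R4) = 2.250 MΩ.
First divider: V_A = V_supply · 2.250/(3.57 + 2.250) = 5.606 V.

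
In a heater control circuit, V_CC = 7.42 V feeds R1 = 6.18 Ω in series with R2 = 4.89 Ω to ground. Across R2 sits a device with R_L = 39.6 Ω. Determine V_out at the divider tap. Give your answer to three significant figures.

First combine the lower leg with the load: R2 ‖ R_L = 4.353 Ω.
Now apply the divider: V_out = 7.42 × 0.4132 = 3.066 V.
(Unloaded it would be 3.28 V; the load pulls it down.)

V_out ≈ 3.07 V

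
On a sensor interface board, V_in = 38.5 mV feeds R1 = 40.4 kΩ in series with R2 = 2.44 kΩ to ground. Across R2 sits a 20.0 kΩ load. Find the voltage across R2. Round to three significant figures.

First combine the lower leg with the load: R2 ‖ R_L = 2.175 kΩ.
Then V_out = V_in · R2'/(R1 + R2') = 38.5 × 2.175/42.57 = 1.967 mV.

V_out ≈ 1.97 mV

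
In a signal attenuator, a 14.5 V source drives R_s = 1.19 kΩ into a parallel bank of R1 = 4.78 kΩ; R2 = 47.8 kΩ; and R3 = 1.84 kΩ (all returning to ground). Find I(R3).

I ≈ 4.10 mA

Parallel bank: R_p = 1/(1/4.78 + 1/47.8 + 1/1.84) = 1.293 kΩ.
Node voltage V_A = V_s · R_p/(R_s + R_p) = 14.5 × 0.5207 = 7.550 V.
I(R3) = V_A / R3 = 7.550/1.84 = 4.103 mA.
(Equivalently: I_total = 5.841 mA, then current-divider fraction G_k/ΣG = 0.7025.)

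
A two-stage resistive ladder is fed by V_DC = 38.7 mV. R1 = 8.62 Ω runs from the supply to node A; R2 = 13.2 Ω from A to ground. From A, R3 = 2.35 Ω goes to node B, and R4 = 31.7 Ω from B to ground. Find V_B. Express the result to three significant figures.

V_B ≈ 18.9 mV

Node A sees R2 in parallel with the series input of stage 2, R3 + R4 = 34.05 Ω.
R2 ‖ (R3+R4) = 9.512 Ω.
V_A = 38.7 × 9.512/(8.62 + 9.512) = 20.30 mV.
Then the unloaded second divider: V_B = V_A × R4/(R3+R4) = 20.30 × 0.9310 = 18.90 mV.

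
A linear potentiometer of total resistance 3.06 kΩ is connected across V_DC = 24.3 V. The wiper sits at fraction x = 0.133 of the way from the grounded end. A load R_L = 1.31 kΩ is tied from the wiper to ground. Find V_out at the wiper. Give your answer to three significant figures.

Split the track: R_lower = x·R_p = 0.4070 kΩ, R_upper = (1−x)·R_p = 2.653 kΩ.
Lower segment in parallel with the load: 0.4070 ‖ 1.31 = 0.3105 kΩ.
Then V_out = V_DC · 0.3105/(2.653 + 0.3105) = 2.546 V.

V_out ≈ 2.55 V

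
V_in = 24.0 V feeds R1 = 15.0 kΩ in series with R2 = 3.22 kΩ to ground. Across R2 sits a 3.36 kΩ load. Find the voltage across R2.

R2 ‖ R_L = (3.22 × 3.36)/(3.22 + 3.36) = 1.644 kΩ.
Then V_out = V_in · R2'/(R1 + R2') = 24.0 × 1.644/16.64 = 2.371 V.
(Unloaded it would be 4.24 V; the load pulls it down.)

V_out ≈ 2.37 V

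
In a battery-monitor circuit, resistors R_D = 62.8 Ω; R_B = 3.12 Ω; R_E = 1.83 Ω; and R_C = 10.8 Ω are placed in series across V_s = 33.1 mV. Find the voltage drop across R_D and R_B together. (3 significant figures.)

Total series resistance ΣR = 62.8 + 3.12 + 1.83 + 10.8 = 78.55 Ω.
R_{R_D..R_B} = 62.8 + 3.12 = 65.92 Ω.
By the voltage-divider rule, V = 33.1 × 65.92/78.55 = 27.78 mV.

V ≈ 27.8 mV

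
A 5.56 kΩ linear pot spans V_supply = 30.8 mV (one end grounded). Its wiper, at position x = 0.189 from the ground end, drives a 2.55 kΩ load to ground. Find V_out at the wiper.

V_out ≈ 4.36 mV

The pot divides into 4.509 kΩ above the wiper and 1.051 kΩ below.
(x·R_p) ‖ R_L = 0.7442 kΩ.
Then V_out = V_supply · 0.7442/(4.509 + 0.7442) = 4.363 mV.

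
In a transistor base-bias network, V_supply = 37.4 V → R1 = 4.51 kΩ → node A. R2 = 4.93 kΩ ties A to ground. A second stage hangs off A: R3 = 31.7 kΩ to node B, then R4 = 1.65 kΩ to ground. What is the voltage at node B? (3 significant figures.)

V_B ≈ 0.903 V

Node A sees R2 in parallel with the series input of stage 2, R3 + R4 = 33.35 kΩ.
Effective lower resistance at A: R2 ‖ 33.35 = 4.295 kΩ.
V_A = 37.4 × 4.295/(4.51 + 4.295) = 18.24 V.
V_B = V_A × 0.04948 = 0.9026 V.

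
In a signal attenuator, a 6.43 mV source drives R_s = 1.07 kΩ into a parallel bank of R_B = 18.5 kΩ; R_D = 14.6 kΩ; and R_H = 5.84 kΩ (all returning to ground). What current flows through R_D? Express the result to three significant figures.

I ≈ 0.335 µA

Equivalent of the parallel group: R_p = 3.404 kΩ.
V_A = 6.43 × 3.404/4.474 = 4.892 mV.
I(R_D) = V_A / R_D = 4.892/14.6 = 0.3351 µA.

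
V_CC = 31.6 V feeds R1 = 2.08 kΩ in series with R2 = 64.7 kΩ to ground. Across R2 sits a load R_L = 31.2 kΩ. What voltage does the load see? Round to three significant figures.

V_out ≈ 28.8 V

R2 ‖ R_L = (64.7 × 31.2)/(64.7 + 31.2) = 21.05 kΩ.
Then V_out = V_CC · R2'/(R1 + R2') = 31.6 × 21.05/23.13 = 28.76 V.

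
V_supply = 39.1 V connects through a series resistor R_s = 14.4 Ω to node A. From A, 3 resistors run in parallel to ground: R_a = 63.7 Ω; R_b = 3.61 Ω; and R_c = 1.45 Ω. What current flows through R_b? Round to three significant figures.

Parallel bank: R_p = 1/(1/63.7 + 1/3.61 + 1/1.45) = 1.018 Ω.
Node voltage V_A = V_supply · R_p/(R_s + R_p) = 39.1 × 0.06602 = 2.582 V.
Branch current I = V_A/R_b = 2.582/3.61 = 0.7151 A.

I ≈ 0.715 A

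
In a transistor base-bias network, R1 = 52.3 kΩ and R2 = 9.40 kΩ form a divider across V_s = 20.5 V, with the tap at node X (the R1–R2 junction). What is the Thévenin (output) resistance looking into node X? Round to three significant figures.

Zeroing V_s shorts the top of R1 to ground, so R_th = R1 ‖ R2 = 7.968 kΩ.

R_th ≈ 7.97 kΩ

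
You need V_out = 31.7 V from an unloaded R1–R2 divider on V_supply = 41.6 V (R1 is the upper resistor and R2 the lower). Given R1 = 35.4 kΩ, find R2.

V_out/V_supply = R2/(R1+R2) = 0.7620.
R2 = R1 · 0.7620/(1 − 0.7620) = 113.4 kΩ.

R2 ≈ 113 kΩ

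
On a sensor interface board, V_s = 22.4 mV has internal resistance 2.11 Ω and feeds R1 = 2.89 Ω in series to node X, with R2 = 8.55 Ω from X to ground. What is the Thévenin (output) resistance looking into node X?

R1' = 2.11 + 2.89 = 5.000 Ω (source resistance + R1).
Zeroing V_s shorts the top of R1' to ground, so R_th = R1' ‖ R2 = 3.155 Ω.

R_th ≈ 3.15 Ω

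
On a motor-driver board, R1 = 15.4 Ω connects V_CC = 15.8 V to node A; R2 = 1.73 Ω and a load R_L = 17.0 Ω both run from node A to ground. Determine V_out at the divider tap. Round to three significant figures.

First combine the lower leg with the load: R2 ‖ R_L = 1.570 Ω.
Then V_out = V_CC · R2'/(R1 + R2') = 15.8 × 1.570/16.97 = 1.462 V.
(Unloaded it would be 1.60 V; the load pulls it down.)

V_out ≈ 1.46 V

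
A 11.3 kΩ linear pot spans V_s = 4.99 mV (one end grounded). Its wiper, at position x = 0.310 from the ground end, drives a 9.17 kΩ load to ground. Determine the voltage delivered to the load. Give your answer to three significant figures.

V_out ≈ 1.22 mV

The pot divides into 7.797 kΩ above the wiper and 3.503 kΩ below.
R_L loads the lower segment: effective lower R = 2.535 kΩ.
Loaded-divider output: V_out = 4.99 × 0.2453 = 1.224 mV.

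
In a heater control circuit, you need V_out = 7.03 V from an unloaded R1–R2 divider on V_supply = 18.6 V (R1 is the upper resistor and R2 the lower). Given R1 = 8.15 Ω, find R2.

R2 ≈ 4.95 Ω

The divider ratio is R2/(R1+R2) = 7.03/18.6 = 0.3780.
R2 = R1 · 0.3780/(1 − 0.3780) = 4.952 Ω.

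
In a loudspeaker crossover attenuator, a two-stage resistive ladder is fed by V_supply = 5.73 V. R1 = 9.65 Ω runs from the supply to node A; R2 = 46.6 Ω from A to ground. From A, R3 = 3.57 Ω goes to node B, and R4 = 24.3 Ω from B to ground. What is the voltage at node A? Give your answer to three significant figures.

Looking into the second stage from A: R3 + R4 = 27.87 Ω appears in parallel with R2.
Effective lower resistance at A: R2 ‖ 27.87 = 17.44 Ω.
So V_A = 5.73 × 0.6438 = 3.689 V.

V_A ≈ 3.69 V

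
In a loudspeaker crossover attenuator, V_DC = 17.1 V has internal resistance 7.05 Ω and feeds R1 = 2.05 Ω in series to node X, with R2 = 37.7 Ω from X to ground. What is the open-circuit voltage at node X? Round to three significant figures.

R1' = 7.05 + 2.05 = 9.100 Ω (source resistance + R1).
With X open, the divider is unloaded: V_th = 17.1 × 37.7/46.80 = 13.78 V.

V_th ≈ 13.8 V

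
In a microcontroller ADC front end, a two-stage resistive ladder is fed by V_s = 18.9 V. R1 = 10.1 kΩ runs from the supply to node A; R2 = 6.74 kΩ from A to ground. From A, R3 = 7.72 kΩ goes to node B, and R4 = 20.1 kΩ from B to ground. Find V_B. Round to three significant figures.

Looking into the second stage from A: R3 + R4 = 27.82 kΩ appears in parallel with R2.
Effective lower resistance at A: R2 ‖ 27.82 = 5.426 kΩ.
So V_A = 18.9 × 0.3495 = 6.605 V.
Then the unloaded second divider: V_B = V_A × R4/(R3+R4) = 6.605 × 0.7225 = 4.772 V.

V_B ≈ 4.77 V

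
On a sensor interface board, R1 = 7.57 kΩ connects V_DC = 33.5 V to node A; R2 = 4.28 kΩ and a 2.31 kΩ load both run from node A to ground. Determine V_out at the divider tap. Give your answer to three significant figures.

V_out ≈ 5.54 V

R2 ‖ R_L = (4.28 × 2.31)/(4.28 + 2.31) = 1.500 kΩ.
Then V_out = V_DC · R2'/(R1 + R2') = 33.5 × 1.500/9.070 = 5.541 V.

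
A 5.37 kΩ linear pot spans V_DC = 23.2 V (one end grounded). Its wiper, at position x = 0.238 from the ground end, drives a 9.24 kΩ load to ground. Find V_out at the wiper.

Split the track: R_lower = x·R_p = 1.278 kΩ, R_upper = (1−x)·R_p = 4.092 kΩ.
R_L loads the lower segment: effective lower R = 1.123 kΩ.
Loaded-divider output: V_out = 23.2 × 0.2153 = 4.995 V.

V_out ≈ 5.00 V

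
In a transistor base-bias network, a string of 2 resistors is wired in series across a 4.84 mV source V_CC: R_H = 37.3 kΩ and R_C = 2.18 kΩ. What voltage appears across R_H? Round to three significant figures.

V ≈ 4.57 mV

Series total: ΣR = 37.3 + 2.18 = 39.48 kΩ.
By the voltage-divider rule, V = 4.84 × 37.30/39.48 = 4.573 mV.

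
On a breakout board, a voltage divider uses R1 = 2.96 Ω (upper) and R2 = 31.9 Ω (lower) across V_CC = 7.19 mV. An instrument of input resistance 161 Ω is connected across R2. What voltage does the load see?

The load sits in parallel with R2, giving an effective lower resistance R2' = R2·R_L/(R2+R_L) = 26.62 Ω.
Then V_out = V_CC · R2'/(R1 + R2') = 7.19 × 26.62/29.58 = 6.471 mV.
(Unloaded it would be 6.58 mV; the load pulls it down.)

V_out ≈ 6.47 mV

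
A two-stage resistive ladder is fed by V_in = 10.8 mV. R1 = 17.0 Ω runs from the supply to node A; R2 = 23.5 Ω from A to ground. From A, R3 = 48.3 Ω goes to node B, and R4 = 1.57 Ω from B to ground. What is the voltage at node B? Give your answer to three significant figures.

Looking into the second stage from A: R3 + R4 = 49.87 Ω appears in parallel with R2.
R2 ‖ (R3+R4) = 15.97 Ω.
V_A = 10.8 × 15.97/(17.0 + 15.97) = 5.232 mV.
Then the unloaded second divider: V_B = V_A × R4/(R3+R4) = 5.232 × 0.03148 = 0.1647 mV.

V_B ≈ 0.165 mV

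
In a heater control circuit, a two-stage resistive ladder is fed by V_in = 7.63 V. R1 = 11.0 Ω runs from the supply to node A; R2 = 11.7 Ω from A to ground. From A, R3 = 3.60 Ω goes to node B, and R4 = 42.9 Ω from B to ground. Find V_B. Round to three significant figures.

V_B ≈ 3.23 V

Node A sees R2 in parallel with the series input of stage 2, R3 + R4 = 46.50 Ω.
R2 ‖ (R3+R4) = 9.348 Ω.
V_A = 7.63 × 9.348/(11.0 + 9.348) = 3.505 V.
V_B = V_A × 0.9226 = 3.234 V.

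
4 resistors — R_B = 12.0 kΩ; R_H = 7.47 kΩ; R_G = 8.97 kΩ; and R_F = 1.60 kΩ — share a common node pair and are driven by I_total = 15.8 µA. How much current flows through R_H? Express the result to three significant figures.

ΣG = 1/12.0 + 1/7.47 + 1/8.97 + 1/1.60 = 0.9537.
R_H takes the fraction G_k/ΣG = 0.1339/0.9537 = 0.1404, so I = 15.8 × 0.1404 = 2.218 µA.

I ≈ 2.22 µA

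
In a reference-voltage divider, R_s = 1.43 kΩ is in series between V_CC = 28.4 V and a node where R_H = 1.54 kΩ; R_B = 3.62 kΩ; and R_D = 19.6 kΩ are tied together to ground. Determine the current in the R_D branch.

I ≈ 0.605 mA

Combine the parallel branches: R_p = (1/1.54 + 1/3.62 + 1/19.6)⁻¹ = 1.024 kΩ.
V_A = 28.4 × 1.024/2.454 = 11.85 V.
I(R_D) = V_A / R_D = 11.85/19.6 = 0.6046 mA.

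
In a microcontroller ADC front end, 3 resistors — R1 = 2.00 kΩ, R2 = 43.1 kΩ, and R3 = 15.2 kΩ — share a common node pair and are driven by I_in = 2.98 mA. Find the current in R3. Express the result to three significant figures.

I ≈ 0.333 mA

ΣG = 1/2.00 + 1/43.1 + 1/15.2 = 0.5890.
By the current-divider rule, I = I_in · G_k/ΣG = 2.98 × 0.1117 = 0.3329 mA.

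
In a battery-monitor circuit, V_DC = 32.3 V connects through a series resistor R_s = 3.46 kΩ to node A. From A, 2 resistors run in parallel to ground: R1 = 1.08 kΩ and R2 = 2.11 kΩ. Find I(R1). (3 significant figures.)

Equivalent of the parallel group: R_p = 0.7144 kΩ.
V_A = 32.3 × 0.7144/4.174 = 5.527 V.
Branch current I = V_A/R1 = 5.527/1.08 = 5.118 mA.
(Check via current divider: I_total = 7.738 mA; share G_k/ΣG = 0.6614 → same result.)

I ≈ 5.12 mA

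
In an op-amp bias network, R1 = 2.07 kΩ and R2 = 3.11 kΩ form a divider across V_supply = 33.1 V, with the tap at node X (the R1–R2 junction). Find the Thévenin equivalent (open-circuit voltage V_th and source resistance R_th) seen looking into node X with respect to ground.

With X open, the divider is unloaded: V_th = 33.1 × 3.11/5.180 = 19.87 V.
Zeroing V_supply shorts the top of R1 to ground, so R_th = R1 ‖ R2 = 1.243 kΩ.

V_th ≈ 19.9 V, R_th ≈ 1.24 kΩ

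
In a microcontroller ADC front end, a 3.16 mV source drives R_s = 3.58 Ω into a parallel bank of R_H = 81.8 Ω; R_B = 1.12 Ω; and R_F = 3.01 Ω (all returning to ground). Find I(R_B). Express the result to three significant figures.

Equivalent of the parallel group: R_p = 0.8082 Ω.
Node voltage V_A = V_CC · R_p/(R_s + R_p) = 3.16 × 0.1842 = 0.5820 mV.
I(R_B) = V_A / R_B = 0.5820/1.12 = 0.5196 mA.

I ≈ 0.520 mA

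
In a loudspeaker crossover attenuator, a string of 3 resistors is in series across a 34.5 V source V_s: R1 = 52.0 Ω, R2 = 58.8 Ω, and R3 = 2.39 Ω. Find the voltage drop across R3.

Total series resistance ΣR = 52.0 + 58.8 + 2.39 = 113.2 Ω.
By the voltage-divider rule, V = 34.5 × 2.390/113.2 = 0.7285 V.

V ≈ 0.728 V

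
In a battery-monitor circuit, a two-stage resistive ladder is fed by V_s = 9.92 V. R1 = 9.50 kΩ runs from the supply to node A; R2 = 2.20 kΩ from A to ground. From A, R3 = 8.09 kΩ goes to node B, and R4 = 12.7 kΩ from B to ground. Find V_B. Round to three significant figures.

Looking into the second stage from A: R3 + R4 = 20.79 kΩ appears in parallel with R2.
Effective lower resistance at A: R2 ‖ 20.79 = 1.989 kΩ.
V_A = 9.92 × 1.989/(9.50 + 1.989) = 1.718 V.
Stage 2 is unloaded, so V_B = V_A · R4/(R3+R4) = 1.718 × 12.7/20.79 = 1.049 V.

V_B ≈ 1.05 V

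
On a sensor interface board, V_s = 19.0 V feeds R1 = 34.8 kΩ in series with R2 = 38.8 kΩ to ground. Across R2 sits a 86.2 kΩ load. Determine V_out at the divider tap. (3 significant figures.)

V_out ≈ 8.26 V

First combine the lower leg with the load: R2 ‖ R_L = 26.76 kΩ.
Then V_out = V_s · R2'/(R1 + R2') = 19.0 × 26.76/61.56 = 8.259 V.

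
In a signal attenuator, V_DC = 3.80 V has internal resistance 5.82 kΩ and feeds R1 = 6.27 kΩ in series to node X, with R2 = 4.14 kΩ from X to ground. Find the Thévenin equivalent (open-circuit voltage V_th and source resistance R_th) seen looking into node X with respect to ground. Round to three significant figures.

R1' = 5.82 + 6.27 = 12.09 kΩ (source resistance + R1).
V_th is the unloaded tap voltage: V_DC · R2/(R1'+R2) = 3.80 × 0.2551 = 0.9693 V.
With V_DC suppressed (replaced by a short), R_th = R1' ‖ R2 = (12.09 × 4.14)/(12.09 + 4.14) = 3.084 kΩ.

V_th ≈ 0.969 V, R_th ≈ 3.08 kΩ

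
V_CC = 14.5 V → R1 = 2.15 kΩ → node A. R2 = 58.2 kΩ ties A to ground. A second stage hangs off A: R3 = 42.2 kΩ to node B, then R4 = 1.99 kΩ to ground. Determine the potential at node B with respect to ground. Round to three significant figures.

Looking into the second stage from A: R3 + R4 = 44.19 kΩ appears in parallel with R2.
R2 ‖ (R3+R4) = 25.12 kΩ.
So V_A = 14.5 × 0.9212 = 13.36 V.
V_B = V_A × 0.04503 = 0.6015 V.

V_B ≈ 0.601 V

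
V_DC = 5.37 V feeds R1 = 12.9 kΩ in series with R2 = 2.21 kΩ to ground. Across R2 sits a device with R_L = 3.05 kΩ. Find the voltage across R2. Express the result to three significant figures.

V_out ≈ 0.485 V

The load sits in parallel with R2, giving an effective lower resistance R2' = R2·R_L/(R2+R_L) = 1.281 kΩ.
Voltage divider with the loaded lower leg: V_out = 5.37 × 1.281/(12.9 + 1.281) = 5.37 × 0.09036 = 0.4852 V.
(Unloaded it would be 0.785 V; the load pulls it down.)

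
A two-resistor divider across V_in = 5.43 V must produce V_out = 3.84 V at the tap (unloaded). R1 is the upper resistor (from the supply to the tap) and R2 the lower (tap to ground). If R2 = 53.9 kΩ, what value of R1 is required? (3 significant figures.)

The divider ratio is R2/(R1+R2) = 3.84/5.43 = 0.7072.
So R1 = R2 · (V_in/V_out − 1) = 53.9 × (5.43/3.84 − 1) = 53.9 × 0.4141 = 22.32 kΩ.

R1 ≈ 22.3 kΩ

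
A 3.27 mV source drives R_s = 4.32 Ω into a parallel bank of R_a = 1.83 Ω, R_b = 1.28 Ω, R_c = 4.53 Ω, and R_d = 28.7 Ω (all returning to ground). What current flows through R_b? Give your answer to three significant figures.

I ≈ 0.326 mA

Combine the parallel branches: R_p = (1/1.83 + 1/1.28 + 1/4.53 + 1/28.7)⁻¹ = 0.6316 Ω.
V_A by voltage divider: V_A = 3.27 × 0.6316/(4.32 + 0.6316) = 0.4171 mV.
I(R_b) = V_A / R_b = 0.4171/1.28 = 0.3259 mA.
(Check via current divider: I_total = 0.6604 mA; share G_k/ΣG = 0.4934 → same result.)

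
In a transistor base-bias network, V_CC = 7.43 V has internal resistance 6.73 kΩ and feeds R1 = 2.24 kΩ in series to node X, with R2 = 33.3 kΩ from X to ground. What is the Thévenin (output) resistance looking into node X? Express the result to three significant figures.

R_th ≈ 7.07 kΩ

R1' = 6.73 + 2.24 = 8.970 kΩ (source resistance + R1).
With V_CC suppressed (replaced by a short), R_th = R1' ‖ R2 = (8.970 × 33.3)/(8.970 + 33.3) = 7.067 kΩ.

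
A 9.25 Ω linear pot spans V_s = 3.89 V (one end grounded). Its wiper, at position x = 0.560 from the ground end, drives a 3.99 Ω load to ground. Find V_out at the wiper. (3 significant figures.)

The pot divides into 4.070 Ω above the wiper and 5.180 Ω below.
(x·R_p) ‖ R_L = 2.254 Ω.
V_out = 3.89 × 2.254/(4.070 + 2.254) = 1.386 V.

V_out ≈ 1.39 V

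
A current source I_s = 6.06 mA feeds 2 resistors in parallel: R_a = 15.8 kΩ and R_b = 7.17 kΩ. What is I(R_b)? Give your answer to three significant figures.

I ≈ 4.17 mA

With just two branches, the current splits inversely with resistance.
So I = 6.06 × 15.8/22.97 = 4.168 mA.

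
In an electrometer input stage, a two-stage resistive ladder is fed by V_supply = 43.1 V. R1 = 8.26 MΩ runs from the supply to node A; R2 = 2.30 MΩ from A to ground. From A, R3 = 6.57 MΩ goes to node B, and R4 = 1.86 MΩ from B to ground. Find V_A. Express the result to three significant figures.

Node A sees R2 in parallel with the series input of stage 2, R3 + R4 = 8.430 MΩ.
Effective lower resistance at A: R2 ‖ 8.430 = 1.807 MΩ.
First divider: V_A = V_supply · 1.807/(8.26 + 1.807) = 7.736 V.

V_A ≈ 7.74 V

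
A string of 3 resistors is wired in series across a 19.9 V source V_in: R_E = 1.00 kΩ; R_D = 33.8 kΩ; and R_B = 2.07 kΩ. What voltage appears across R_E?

Total series resistance ΣR = 1.00 + 33.8 + 2.07 = 36.87 kΩ.
V = V_in · R/ΣR = 19.9 × 0.02712 = 0.5397 V.

V ≈ 0.540 V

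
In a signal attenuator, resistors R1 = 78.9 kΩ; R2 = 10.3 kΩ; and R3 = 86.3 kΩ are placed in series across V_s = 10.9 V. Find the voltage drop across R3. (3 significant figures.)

V ≈ 5.36 V

ΣR = 78.9 + 10.3 + 86.3 = 175.5 kΩ.
Voltage divider: V = V_s · (86.30 / 175.5) = 10.9 × 0.4917 = 5.360 V.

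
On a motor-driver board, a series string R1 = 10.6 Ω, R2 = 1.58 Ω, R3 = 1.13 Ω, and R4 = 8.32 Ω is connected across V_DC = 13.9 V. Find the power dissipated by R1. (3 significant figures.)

The common current is I = 13.9/21.63 = 0.6426 A.
P = I²R = 0.4130 × 10.6 = 4.377 W.

P ≈ 4.38 W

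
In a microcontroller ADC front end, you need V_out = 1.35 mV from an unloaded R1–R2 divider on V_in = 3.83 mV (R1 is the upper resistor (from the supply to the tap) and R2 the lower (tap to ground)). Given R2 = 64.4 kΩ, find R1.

V_out/V_in = R2/(R1+R2) = 0.3525.
R1 = R2·(1/k − 1) = 64.4 × 1.837 = 118.3 kΩ.

R1 ≈ 118 kΩ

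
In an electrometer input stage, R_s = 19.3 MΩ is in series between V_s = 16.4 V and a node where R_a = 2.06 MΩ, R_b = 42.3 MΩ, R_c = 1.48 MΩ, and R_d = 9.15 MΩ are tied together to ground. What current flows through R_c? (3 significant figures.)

Equivalent of the parallel group: R_p = 0.7728 MΩ.
V_A by voltage divider: V_A = 16.4 × 0.7728/(19.3 + 0.7728) = 0.6314 V.
Branch current I = V_A/R_c = 0.6314/1.48 = 0.4266 µA.
(Check via current divider: I_total = 0.8170 µA; share G_k/ΣG = 0.5221 → same result.)

I ≈ 0.427 µA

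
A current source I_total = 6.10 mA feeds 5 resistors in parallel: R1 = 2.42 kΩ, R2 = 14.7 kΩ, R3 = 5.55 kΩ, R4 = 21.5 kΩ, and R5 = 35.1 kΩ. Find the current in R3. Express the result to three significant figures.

I ≈ 1.49 mA

ΣG = 1/2.42 + 1/14.7 + 1/5.55 + 1/21.5 + 1/35.1 = 0.7364.
By the current-divider rule, I = I_total · G_k/ΣG = 6.10 × 0.2447 = 1.492 mA.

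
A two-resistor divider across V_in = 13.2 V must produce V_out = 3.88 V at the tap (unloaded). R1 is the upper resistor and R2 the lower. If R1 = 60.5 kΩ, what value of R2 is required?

R2 ≈ 25.2 kΩ

The divider ratio is R2/(R1+R2) = 3.88/13.2 = 0.2939.
Rearranging, R2 = R1·k/(1−k) = 60.5 × 0.4163 = 25.19 kΩ.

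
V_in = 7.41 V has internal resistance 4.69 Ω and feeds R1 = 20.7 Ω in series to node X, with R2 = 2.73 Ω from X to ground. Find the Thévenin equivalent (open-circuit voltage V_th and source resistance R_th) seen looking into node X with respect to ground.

V_th ≈ 0.719 V, R_th ≈ 2.46 Ω

R1' = 4.69 + 20.7 = 25.39 Ω (source resistance + R1).
Open-circuit (no load on X): V_th = V_in · R2/(R1' + R2) = 7.41 × 2.73/(25.39 + 2.73) = 0.7194 V.
With V_in suppressed (replaced by a short), R_th = R1' ‖ R2 = (25.39 × 2.73)/(25.39 + 2.73) = 2.465 Ω.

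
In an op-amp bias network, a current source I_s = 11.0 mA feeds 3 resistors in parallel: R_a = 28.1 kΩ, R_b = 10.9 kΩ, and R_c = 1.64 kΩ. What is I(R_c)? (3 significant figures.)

I ≈ 9.10 mA

Total conductance ΣG = 1/28.1 + 1/10.9 + 1/1.64 = 0.7371 (units of 1/kΩ).
R_c takes the fraction G_k/ΣG = 0.6098/0.7371 = 0.8273, so I = 11.0 × 0.8273 = 9.100 mA.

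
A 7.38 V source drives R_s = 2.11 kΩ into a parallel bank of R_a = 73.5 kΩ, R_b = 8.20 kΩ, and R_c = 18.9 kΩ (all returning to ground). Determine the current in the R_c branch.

Combine the parallel branches: R_p = (1/73.5 + 1/8.20 + 1/18.9)⁻¹ = 5.306 kΩ.
V_A = 7.38 × 5.306/7.416 = 5.280 V.
Branch current I = V_A/R_c = 5.280/18.9 = 0.2794 mA.
(Equivalently: I_total = 0.9951 mA, then current-divider fraction G_k/ΣG = 0.2807.)

I ≈ 0.279 mA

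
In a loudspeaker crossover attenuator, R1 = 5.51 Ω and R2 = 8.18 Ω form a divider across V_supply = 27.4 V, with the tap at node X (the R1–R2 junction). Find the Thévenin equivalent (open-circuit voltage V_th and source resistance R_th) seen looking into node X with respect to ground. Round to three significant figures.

V_th ≈ 16.4 V, R_th ≈ 3.29 Ω

Open-circuit (no load on X): V_th = V_supply · R2/(R1 + R2) = 27.4 × 8.18/(5.510 + 8.18) = 16.37 V.
With V_supply suppressed (replaced by a short), R_th = R1 ‖ R2 = (5.510 × 8.18)/(5.510 + 8.18) = 3.292 Ω.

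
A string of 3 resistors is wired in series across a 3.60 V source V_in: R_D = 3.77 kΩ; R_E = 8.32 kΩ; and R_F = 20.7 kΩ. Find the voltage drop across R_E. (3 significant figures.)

V ≈ 0.913 V

Series total: ΣR = 3.77 + 8.32 + 20.7 = 32.79 kΩ.
Voltage divider: V = V_in · (8.320 / 32.79) = 3.60 × 0.2537 = 0.9134 V.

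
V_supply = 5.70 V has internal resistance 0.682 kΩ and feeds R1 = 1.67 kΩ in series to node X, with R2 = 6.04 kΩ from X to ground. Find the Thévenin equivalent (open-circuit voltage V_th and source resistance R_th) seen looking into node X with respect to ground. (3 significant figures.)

R1' = 0.682 + 1.67 = 2.352 kΩ (source resistance + R1).
Open-circuit (no load on X): V_th = V_supply · R2/(R1' + R2) = 5.70 × 6.04/(2.352 + 6.04) = 4.102 V.
Zeroing V_supply shorts the top of R1' to ground, so R_th = R1' ‖ R2 = 1.693 kΩ.

V_th ≈ 4.10 V, R_th ≈ 1.69 kΩ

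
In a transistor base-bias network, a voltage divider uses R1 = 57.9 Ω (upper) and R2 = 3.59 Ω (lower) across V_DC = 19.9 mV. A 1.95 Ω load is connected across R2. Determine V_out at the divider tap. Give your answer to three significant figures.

V_out ≈ 0.425 mV

R2 ‖ R_L = (3.59 × 1.95)/(3.59 + 1.95) = 1.264 Ω.
Now apply the divider: V_out = 19.9 × 0.02136 = 0.4250 mV.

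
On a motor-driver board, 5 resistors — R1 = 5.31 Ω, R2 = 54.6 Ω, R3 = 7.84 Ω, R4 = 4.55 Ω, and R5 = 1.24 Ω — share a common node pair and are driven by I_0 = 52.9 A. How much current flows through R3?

Total conductance ΣG = 1/5.31 + 1/54.6 + 1/7.84 + 1/4.55 + 1/1.24 = 1.360 (units of 1/Ω).
R3 takes the fraction G_k/ΣG = 0.1276/1.360 = 0.09376, so I = 52.9 × 0.09376 = 4.960 A.

I ≈ 4.96 A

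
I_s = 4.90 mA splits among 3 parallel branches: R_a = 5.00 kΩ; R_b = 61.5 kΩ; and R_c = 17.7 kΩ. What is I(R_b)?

I ≈ 0.292 mA

ΣG = 1/5.00 + 1/61.5 + 1/17.7 = 0.2728.
R_b takes the fraction G_k/ΣG = 0.01626/0.2728 = 0.05961, so I = 4.90 × 0.05961 = 0.2921 mA.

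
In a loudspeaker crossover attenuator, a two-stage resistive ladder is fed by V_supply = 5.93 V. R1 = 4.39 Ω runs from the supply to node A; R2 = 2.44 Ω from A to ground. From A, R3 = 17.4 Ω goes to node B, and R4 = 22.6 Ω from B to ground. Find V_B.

The second stage (R3 + R4 = 40.00 Ω) loads node A in parallel with R2.
Effective lower resistance at A: R2 ‖ 40.00 = 2.300 Ω.
So V_A = 5.93 × 0.3438 = 2.039 V.
Then the unloaded second divider: V_B = V_A × R4/(R3+R4) = 2.039 × 0.5650 = 1.152 V.

V_B ≈ 1.15 V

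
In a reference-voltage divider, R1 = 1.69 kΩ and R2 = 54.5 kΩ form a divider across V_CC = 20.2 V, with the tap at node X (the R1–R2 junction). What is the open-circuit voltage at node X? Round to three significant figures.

Open-circuit (no load on X): V_th = V_CC · R2/(R1 + R2) = 20.2 × 54.5/(1.690 + 54.5) = 19.59 V.

V_th ≈ 19.6 V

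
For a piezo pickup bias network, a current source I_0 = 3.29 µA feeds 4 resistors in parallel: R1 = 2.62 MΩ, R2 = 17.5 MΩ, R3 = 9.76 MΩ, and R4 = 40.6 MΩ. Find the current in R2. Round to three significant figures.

I ≈ 0.332 µA

ΣG = 1/2.62 + 1/17.5 + 1/9.76 + 1/40.6 = 0.5659.
Current divider: I(R2) = I_0 · G_k/ΣG = 3.29 × (0.05714/0.5659) = 3.29 × 0.1010 = 0.3322 µA.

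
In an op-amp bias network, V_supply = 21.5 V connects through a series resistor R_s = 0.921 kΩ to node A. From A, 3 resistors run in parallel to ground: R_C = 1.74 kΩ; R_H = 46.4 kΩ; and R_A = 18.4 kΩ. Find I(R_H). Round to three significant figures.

Parallel bank: R_p = 1/(1/1.74 + 1/46.4 + 1/18.4) = 1.537 kΩ.
V_A by voltage divider: V_A = 21.5 × 1.537/(0.921 + 1.537) = 13.44 V.
Branch current I = V_A/R_H = 13.44/46.4 = 0.2897 mA.

I ≈ 0.290 mA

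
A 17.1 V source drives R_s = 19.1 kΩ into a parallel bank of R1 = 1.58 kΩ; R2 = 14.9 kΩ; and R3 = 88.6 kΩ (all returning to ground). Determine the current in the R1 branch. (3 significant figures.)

Equivalent of the parallel group: R_p = 1.406 kΩ.
Node voltage V_A = V_supply · R_p/(R_s + R_p) = 17.1 × 0.06856 = 1.172 V.
Branch current I = V_A/R1 = 1.172/1.58 = 0.7420 mA.

I ≈ 0.742 mA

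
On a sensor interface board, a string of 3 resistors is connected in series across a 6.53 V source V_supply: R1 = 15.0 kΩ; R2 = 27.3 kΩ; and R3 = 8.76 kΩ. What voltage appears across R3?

V ≈ 1.12 V

Total series resistance ΣR = 15.0 + 27.3 + 8.76 = 51.06 kΩ.
Voltage divider: V = V_supply · (8.760 / 51.06) = 6.53 × 0.1716 = 1.120 V.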